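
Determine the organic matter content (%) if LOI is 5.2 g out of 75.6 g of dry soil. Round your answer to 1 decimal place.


Step 1: OM% = 100 * LOI / sample mass
Step 2: OM = 100 * 5.2 / 75.6
Step 3: OM = 6.9%

6.9


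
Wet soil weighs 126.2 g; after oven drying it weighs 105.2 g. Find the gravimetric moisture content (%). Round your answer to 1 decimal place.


Step 1: Water mass = wet - dry = 126.2 - 105.2 = 21.0 g
Step 2: w = 100 * water mass / dry mass
Step 3: w = 100 * 21.0 / 105.2 = 20.0%

20.0


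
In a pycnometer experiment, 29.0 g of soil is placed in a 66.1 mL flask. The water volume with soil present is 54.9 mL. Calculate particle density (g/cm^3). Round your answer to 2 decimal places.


Step 1: Volume of solids = flask volume - water volume with soil
Step 2: V_solids = 66.1 - 54.9 = 11.2 mL
Step 3: Particle density = mass / V_solids = 29.0 / 11.2 = 2.59 g/cm^3

2.59


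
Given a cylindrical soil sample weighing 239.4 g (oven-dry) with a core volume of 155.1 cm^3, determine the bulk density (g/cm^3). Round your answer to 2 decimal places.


Step 1: Identify the formula: BD = dry mass / volume
Step 2: Substitute values: BD = 239.4 / 155.1
Step 3: BD = 1.54 g/cm^3

1.54


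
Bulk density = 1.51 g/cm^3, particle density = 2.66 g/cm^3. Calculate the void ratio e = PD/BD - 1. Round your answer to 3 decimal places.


Step 1: e = PD / BD - 1
Step 2: e = 2.66 / 1.51 - 1
Step 3: e = 1.76159 - 1
Step 4: e = 0.762

0.762


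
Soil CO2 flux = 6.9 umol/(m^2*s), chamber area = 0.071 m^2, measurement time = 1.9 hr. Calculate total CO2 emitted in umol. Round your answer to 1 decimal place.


Step 1: Convert time to seconds: 1.9 hr * 3600 = 6840.0 s
Step 2: Total = flux * area * time_s
Step 3: Total = 6.9 * 0.071 * 6840.0
Step 4: Total = 3350.9 umol

3350.9


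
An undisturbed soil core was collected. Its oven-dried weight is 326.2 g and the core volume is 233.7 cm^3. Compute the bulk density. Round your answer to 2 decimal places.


Step 1: Identify the formula: BD = dry mass / volume
Step 2: Substitute values: BD = 326.2 / 233.7
Step 3: BD = 1.4 g/cm^3

1.4


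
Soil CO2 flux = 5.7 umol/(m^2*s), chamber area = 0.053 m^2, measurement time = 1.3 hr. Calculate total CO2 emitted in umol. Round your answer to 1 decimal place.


Step 1: Convert time to seconds: 1.3 hr * 3600 = 4680.0 s
Step 2: Total = flux * area * time_s
Step 3: Total = 5.7 * 0.053 * 4680.0
Step 4: Total = 1413.8 umol

1413.8


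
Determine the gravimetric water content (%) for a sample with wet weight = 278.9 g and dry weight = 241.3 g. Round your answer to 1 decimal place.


Step 1: Water mass = wet - dry = 278.9 - 241.3 = 37.6 g
Step 2: w = 100 * water mass / dry mass
Step 3: w = 100 * 37.6 / 241.3 = 15.6%

15.6


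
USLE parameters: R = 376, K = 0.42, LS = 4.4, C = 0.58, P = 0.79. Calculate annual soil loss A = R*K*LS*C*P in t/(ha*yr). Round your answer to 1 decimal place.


Step 1: A = R * K * LS * C * P
Step 2: R * K = 376 * 0.42 = 157.92
Step 3: (R*K) * LS = 157.92 * 4.4 = 694.848
Step 4: * C * P = 694.848 * 0.58 * 0.79 = 318.4
Step 5: A = 318.4 t/(ha*yr)

318.4


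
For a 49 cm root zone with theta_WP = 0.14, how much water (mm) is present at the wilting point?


Step 1: Water (mm) = theta_WP * depth * 10
Step 2: Water = 0.14 * 49 * 10
Step 3: Water = 68.6 mm

68.6


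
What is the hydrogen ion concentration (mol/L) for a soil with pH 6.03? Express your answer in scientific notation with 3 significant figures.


Step 1: [H+] = 10^(-pH)
Step 2: [H+] = 10^(-6.03)
Step 3: [H+] = 9.33e-07 mol/L

9.33e-07


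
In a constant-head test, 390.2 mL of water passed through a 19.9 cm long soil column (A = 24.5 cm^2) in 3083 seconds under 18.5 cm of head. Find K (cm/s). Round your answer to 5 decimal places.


Step 1: K = Q * L / (A * t * h)
Step 2: Numerator = 390.2 * 19.9 = 7764.98
Step 3: Denominator = 24.5 * 3083 * 18.5 = 1397369.75
Step 4: K = 7764.98 / 1397369.75 = 0.00556 cm/s

0.00556


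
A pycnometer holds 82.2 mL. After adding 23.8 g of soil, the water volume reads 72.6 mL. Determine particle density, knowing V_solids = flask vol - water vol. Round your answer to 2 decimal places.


Step 1: Volume of solids = flask volume - water volume with soil
Step 2: V_solids = 82.2 - 72.6 = 9.6 mL
Step 3: Particle density = mass / V_solids = 23.8 / 9.6 = 2.48 g/cm^3

2.48


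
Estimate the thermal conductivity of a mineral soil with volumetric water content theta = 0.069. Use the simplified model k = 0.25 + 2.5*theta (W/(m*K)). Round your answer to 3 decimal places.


Step 1: k = 0.25 + 2.5 * theta
Step 2: k = 0.25 + 2.5 * 0.069
Step 3: k = 0.25 + 0.173
Step 4: k = 0.423 W/(m*K)

0.423


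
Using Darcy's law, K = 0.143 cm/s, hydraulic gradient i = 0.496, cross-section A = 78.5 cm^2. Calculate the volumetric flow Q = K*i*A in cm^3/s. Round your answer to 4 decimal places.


Step 1: Apply Darcy's law: Q = K * i * A
Step 2: Q = 0.143 * 0.496 * 78.5
Step 3: Q = 5.5678 cm^3/s

5.5678


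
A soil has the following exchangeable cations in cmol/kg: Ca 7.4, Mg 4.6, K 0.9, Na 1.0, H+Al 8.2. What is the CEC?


Step 1: CEC = Ca + Mg + K + Na + (H+Al)
Step 2: CEC = 7.4 + 4.6 + 0.9 + 1.0 + 8.2
Step 3: CEC = 22.1 cmol/kg

22.1


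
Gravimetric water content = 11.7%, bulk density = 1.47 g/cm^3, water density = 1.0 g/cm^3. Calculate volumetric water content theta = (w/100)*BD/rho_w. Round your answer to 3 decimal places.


Step 1: theta = (w / 100) * BD / rho_w
Step 2: theta = (11.7 / 100) * 1.47 / 1.0
Step 3: theta = 0.117 * 1.47
Step 4: theta = 0.172

0.172


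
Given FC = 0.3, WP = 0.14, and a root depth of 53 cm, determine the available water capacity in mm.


Step 1: Available water = (FC - WP) * depth * 10
Step 2: AW = (0.3 - 0.14) * 53 * 10
Step 3: AW = 0.16 * 53 * 10
Step 4: AW = 84.8 mm

84.8


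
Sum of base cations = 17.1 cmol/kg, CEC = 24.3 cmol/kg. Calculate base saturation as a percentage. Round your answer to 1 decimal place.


Step 1: BS = 100 * (sum of bases) / CEC
Step 2: BS = 100 * 17.1 / 24.3
Step 3: BS = 70.4%

70.4


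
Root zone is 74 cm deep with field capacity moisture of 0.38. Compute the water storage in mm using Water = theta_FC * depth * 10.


Step 1: Water (mm) = theta_FC * depth (cm) * 10
Step 2: Water = 0.38 * 74 * 10
Step 3: Water = 281.2 mm

281.2


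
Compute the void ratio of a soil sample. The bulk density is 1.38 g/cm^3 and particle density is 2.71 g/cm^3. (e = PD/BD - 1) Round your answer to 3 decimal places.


Step 1: e = PD / BD - 1
Step 2: e = 2.71 / 1.38 - 1
Step 3: e = 1.96377 - 1
Step 4: e = 0.964

0.964


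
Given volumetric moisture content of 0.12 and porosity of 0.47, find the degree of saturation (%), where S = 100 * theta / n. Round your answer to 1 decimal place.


Step 1: S = 100 * theta_v / n
Step 2: S = 100 * 0.12 / 0.47
Step 3: S = 25.5%

25.5


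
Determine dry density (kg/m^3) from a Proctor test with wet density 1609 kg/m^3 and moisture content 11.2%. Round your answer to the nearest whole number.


Step 1: Dry density = wet density / (1 + w/100)
Step 2: Dry density = 1609 / (1 + 11.2/100)
Step 3: Dry density = 1609 / 1.112
Step 4: Dry density = 1447 kg/m^3

1447


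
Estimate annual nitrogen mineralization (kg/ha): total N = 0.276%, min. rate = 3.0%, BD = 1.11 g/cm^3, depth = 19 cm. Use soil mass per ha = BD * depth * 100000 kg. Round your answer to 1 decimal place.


Step 1: Soil mass per ha = BD * depth * 100000 = 1.11 * 19 * 100000 = 2109000 kg
Step 2: Total N pool = soil mass * N%/100 = 2109000 * 0.276/100 = 5820.84 kg/ha
Step 3: N mineralized = N pool * rate%/100 = 5820.84 * 3.0/100 = 174.6 kg/ha/yr

174.6


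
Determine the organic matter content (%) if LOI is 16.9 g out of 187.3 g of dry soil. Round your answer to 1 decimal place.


Step 1: OM% = 100 * LOI / sample mass
Step 2: OM = 100 * 16.9 / 187.3
Step 3: OM = 9.0%

9.0


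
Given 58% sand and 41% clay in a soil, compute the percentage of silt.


Step 1: sand + silt + clay = 100%
Step 2: silt = 100 - sand - clay
Step 3: silt = 100 - 58 - 41
Step 4: silt = 1%

1


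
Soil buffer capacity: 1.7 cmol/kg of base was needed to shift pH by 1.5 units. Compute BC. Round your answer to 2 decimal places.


Step 1: BC = change in base / change in pH
Step 2: BC = 1.7 / 1.5
Step 3: BC = 1.13 cmol/(kg*pH unit)

1.13


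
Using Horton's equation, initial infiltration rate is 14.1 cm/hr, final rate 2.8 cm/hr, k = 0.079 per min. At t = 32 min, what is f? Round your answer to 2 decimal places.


Step 1: f = fc + (f0 - fc) * exp(-k * t)
Step 2: exp(-0.079 * 32) = 0.079818
Step 3: f = 2.8 + (14.1 - 2.8) * 0.079818
Step 4: f = 2.8 + 11.3 * 0.079818
Step 5: f = 3.7 cm/hr

3.7


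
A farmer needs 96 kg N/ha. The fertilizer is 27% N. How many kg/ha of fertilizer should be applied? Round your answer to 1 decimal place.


Step 1: Fertilizer rate = target N / (N content / 100)
Step 2: Rate = 96 / (27 / 100)
Step 3: Rate = 96 / 0.27
Step 4: Rate = 355.6 kg/ha

355.6


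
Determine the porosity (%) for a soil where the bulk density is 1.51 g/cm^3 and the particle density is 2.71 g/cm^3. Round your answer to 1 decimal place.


Step 1: Formula: n = 100 * (1 - BD / PD)
Step 2: n = 100 * (1 - 1.51 / 2.71)
Step 3: n = 100 * (1 - 0.5572)
Step 4: n = 44.3%

44.3


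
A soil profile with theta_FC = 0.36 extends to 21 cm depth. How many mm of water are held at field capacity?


Step 1: Water (mm) = theta_FC * depth (cm) * 10
Step 2: Water = 0.36 * 21 * 10
Step 3: Water = 75.6 mm

75.6


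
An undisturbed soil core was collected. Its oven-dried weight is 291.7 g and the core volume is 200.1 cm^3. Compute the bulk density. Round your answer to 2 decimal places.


Step 1: Identify the formula: BD = dry mass / volume
Step 2: Substitute values: BD = 291.7 / 200.1
Step 3: BD = 1.46 g/cm^3

1.46


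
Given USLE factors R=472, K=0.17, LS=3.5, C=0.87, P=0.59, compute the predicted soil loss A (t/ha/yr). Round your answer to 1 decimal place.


Step 1: A = R * K * LS * C * P
Step 2: R * K = 472 * 0.17 = 80.24
Step 3: (R*K) * LS = 80.24 * 3.5 = 280.84
Step 4: * C * P = 280.84 * 0.87 * 0.59 = 144.2
Step 5: A = 144.2 t/(ha*yr)

144.2


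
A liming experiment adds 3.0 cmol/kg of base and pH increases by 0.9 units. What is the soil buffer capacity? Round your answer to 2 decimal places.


Step 1: BC = change in base / change in pH
Step 2: BC = 3.0 / 0.9
Step 3: BC = 3.33 cmol/(kg*pH unit)

3.33


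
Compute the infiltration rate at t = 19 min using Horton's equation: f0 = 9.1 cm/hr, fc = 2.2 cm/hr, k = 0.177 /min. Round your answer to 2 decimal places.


Step 1: f = fc + (f0 - fc) * exp(-k * t)
Step 2: exp(-0.177 * 19) = 0.034631
Step 3: f = 2.2 + (9.1 - 2.2) * 0.034631
Step 4: f = 2.2 + 6.9 * 0.034631
Step 5: f = 2.44 cm/hr

2.44


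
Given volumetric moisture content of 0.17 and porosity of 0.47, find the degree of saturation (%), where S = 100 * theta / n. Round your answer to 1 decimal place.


Step 1: S = 100 * theta_v / n
Step 2: S = 100 * 0.17 / 0.47
Step 3: S = 36.2%

36.2


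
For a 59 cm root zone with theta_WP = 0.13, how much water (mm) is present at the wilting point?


Step 1: Water (mm) = theta_WP * depth * 10
Step 2: Water = 0.13 * 59 * 10
Step 3: Water = 76.7 mm

76.7


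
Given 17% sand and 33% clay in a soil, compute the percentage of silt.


Step 1: sand + silt + clay = 100%
Step 2: silt = 100 - sand - clay
Step 3: silt = 100 - 17 - 33
Step 4: silt = 50%

50


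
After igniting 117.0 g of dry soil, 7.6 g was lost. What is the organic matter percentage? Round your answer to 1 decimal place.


Step 1: OM% = 100 * LOI / sample mass
Step 2: OM = 100 * 7.6 / 117.0
Step 3: OM = 6.5%

6.5


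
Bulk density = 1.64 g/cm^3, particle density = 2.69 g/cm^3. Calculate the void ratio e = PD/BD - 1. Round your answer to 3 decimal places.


Step 1: e = PD / BD - 1
Step 2: e = 2.69 / 1.64 - 1
Step 3: e = 1.64024 - 1
Step 4: e = 0.64

0.64


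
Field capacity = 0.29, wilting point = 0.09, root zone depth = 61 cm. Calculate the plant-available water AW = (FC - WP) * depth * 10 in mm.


Step 1: Available water = (FC - WP) * depth * 10
Step 2: AW = (0.29 - 0.09) * 61 * 10
Step 3: AW = 0.2 * 61 * 10
Step 4: AW = 122.0 mm

122.0


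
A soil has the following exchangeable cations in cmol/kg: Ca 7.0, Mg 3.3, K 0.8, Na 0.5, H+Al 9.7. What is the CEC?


Step 1: CEC = Ca + Mg + K + Na + (H+Al)
Step 2: CEC = 7.0 + 3.3 + 0.8 + 0.5 + 9.7
Step 3: CEC = 21.3 cmol/kg

21.3


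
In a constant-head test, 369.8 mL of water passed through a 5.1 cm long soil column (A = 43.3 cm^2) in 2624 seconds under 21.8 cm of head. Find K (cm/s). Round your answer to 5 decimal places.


Step 1: K = Q * L / (A * t * h)
Step 2: Numerator = 369.8 * 5.1 = 1885.98
Step 3: Denominator = 43.3 * 2624 * 21.8 = 2476898.56
Step 4: K = 1885.98 / 2476898.56 = 0.00076 cm/s

0.00076


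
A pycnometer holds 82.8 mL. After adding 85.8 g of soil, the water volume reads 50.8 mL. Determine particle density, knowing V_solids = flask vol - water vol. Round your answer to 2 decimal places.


Step 1: Volume of solids = flask volume - water volume with soil
Step 2: V_solids = 82.8 - 50.8 = 32.0 mL
Step 3: Particle density = mass / V_solids = 85.8 / 32.0 = 2.68 g/cm^3

2.68


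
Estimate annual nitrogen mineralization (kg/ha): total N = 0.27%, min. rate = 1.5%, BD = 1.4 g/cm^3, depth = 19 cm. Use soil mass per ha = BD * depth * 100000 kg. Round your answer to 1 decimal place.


Step 1: Soil mass per ha = BD * depth * 100000 = 1.4 * 19 * 100000 = 2660000 kg
Step 2: Total N pool = soil mass * N%/100 = 2660000 * 0.27/100 = 7182.0 kg/ha
Step 3: N mineralized = N pool * rate%/100 = 7182.0 * 1.5/100 = 107.7 kg/ha/yr

107.7


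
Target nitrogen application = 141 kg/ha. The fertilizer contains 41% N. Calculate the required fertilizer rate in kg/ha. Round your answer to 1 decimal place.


Step 1: Fertilizer rate = target N / (N content / 100)
Step 2: Rate = 141 / (41 / 100)
Step 3: Rate = 141 / 0.41
Step 4: Rate = 343.9 kg/ha

343.9


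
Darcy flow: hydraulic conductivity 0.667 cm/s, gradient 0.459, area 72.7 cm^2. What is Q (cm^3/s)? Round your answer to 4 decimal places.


Step 1: Apply Darcy's law: Q = K * i * A
Step 2: Q = 0.667 * 0.459 * 72.7
Step 3: Q = 22.2573 cm^3/s

22.2573


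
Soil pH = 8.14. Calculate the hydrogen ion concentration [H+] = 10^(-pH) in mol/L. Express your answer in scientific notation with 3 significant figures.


Step 1: [H+] = 10^(-pH)
Step 2: [H+] = 10^(-8.14)
Step 3: [H+] = 7.24e-09 mol/L

7.24e-09


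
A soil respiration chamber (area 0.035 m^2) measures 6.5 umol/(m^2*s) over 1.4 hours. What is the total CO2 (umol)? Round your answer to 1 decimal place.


Step 1: Convert time to seconds: 1.4 hr * 3600 = 5040.0 s
Step 2: Total = flux * area * time_s
Step 3: Total = 6.5 * 0.035 * 5040.0
Step 4: Total = 1146.6 umol

1146.6


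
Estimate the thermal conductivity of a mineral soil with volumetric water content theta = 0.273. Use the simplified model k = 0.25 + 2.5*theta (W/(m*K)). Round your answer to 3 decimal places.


Step 1: k = 0.25 + 2.5 * theta
Step 2: k = 0.25 + 2.5 * 0.273
Step 3: k = 0.25 + 0.683
Step 4: k = 0.933 W/(m*K)

0.933


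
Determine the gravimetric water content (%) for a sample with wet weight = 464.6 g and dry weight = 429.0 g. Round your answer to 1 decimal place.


Step 1: Water mass = wet - dry = 464.6 - 429.0 = 35.6 g
Step 2: w = 100 * water mass / dry mass
Step 3: w = 100 * 35.6 / 429.0 = 8.3%

8.3


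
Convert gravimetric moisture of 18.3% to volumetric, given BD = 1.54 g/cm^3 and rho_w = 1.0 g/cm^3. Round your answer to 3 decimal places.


Step 1: theta = (w / 100) * BD / rho_w
Step 2: theta = (18.3 / 100) * 1.54 / 1.0
Step 3: theta = 0.183 * 1.54
Step 4: theta = 0.282

0.282


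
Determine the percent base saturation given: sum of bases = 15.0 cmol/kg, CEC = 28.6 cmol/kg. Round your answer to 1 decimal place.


Step 1: BS = 100 * (sum of bases) / CEC
Step 2: BS = 100 * 15.0 / 28.6
Step 3: BS = 52.4%

52.4


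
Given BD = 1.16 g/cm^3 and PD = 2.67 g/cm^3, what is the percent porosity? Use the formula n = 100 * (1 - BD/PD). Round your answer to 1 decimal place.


Step 1: Formula: n = 100 * (1 - BD / PD)
Step 2: n = 100 * (1 - 1.16 / 2.67)
Step 3: n = 100 * (1 - 0.43446)
Step 4: n = 56.6%

56.6


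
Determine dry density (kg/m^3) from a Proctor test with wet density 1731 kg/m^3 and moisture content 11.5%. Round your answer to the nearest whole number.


Step 1: Dry density = wet density / (1 + w/100)
Step 2: Dry density = 1731 / (1 + 11.5/100)
Step 3: Dry density = 1731 / 1.115
Step 4: Dry density = 1552 kg/m^3

1552


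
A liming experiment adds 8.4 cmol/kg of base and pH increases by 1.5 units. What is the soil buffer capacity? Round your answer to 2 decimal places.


Step 1: BC = change in base / change in pH
Step 2: BC = 8.4 / 1.5
Step 3: BC = 5.6 cmol/(kg*pH unit)

5.6


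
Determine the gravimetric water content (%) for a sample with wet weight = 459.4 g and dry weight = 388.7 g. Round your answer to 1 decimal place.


Step 1: Water mass = wet - dry = 459.4 - 388.7 = 70.7 g
Step 2: w = 100 * water mass / dry mass
Step 3: w = 100 * 70.7 / 388.7 = 18.2%

18.2


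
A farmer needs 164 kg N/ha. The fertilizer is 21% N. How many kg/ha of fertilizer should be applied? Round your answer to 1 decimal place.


Step 1: Fertilizer rate = target N / (N content / 100)
Step 2: Rate = 164 / (21 / 100)
Step 3: Rate = 164 / 0.21
Step 4: Rate = 781.0 kg/ha

781.0


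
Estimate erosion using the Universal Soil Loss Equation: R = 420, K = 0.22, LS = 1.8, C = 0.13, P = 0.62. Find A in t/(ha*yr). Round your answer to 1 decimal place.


Step 1: A = R * K * LS * C * P
Step 2: R * K = 420 * 0.22 = 92.4
Step 3: (R*K) * LS = 92.4 * 1.8 = 166.32
Step 4: * C * P = 166.32 * 0.13 * 0.62 = 13.4
Step 5: A = 13.4 t/(ha*yr)

13.4


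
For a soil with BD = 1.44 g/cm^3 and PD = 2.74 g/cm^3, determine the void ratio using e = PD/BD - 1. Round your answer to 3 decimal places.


Step 1: e = PD / BD - 1
Step 2: e = 2.74 / 1.44 - 1
Step 3: e = 1.90278 - 1
Step 4: e = 0.903

0.903


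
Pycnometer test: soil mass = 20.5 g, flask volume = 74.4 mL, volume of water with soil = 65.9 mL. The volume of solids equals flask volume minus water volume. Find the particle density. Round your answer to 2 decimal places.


Step 1: Volume of solids = flask volume - water volume with soil
Step 2: V_solids = 74.4 - 65.9 = 8.5 mL
Step 3: Particle density = mass / V_solids = 20.5 / 8.5 = 2.41 g/cm^3

2.41


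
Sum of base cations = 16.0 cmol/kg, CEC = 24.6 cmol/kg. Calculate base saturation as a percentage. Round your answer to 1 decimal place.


Step 1: BS = 100 * (sum of bases) / CEC
Step 2: BS = 100 * 16.0 / 24.6
Step 3: BS = 65.0%

65.0


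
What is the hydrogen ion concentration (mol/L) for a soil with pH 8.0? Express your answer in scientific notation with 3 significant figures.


Step 1: [H+] = 10^(-pH)
Step 2: [H+] = 10^(-8.0)
Step 3: [H+] = 1.00e-08 mol/L

1.00e-08


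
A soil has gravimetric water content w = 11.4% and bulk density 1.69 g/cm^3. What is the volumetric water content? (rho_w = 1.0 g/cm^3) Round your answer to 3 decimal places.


Step 1: theta = (w / 100) * BD / rho_w
Step 2: theta = (11.4 / 100) * 1.69 / 1.0
Step 3: theta = 0.114 * 1.69
Step 4: theta = 0.193

0.193


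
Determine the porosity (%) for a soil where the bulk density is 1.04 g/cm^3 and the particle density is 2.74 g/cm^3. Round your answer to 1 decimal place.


Step 1: Formula: n = 100 * (1 - BD / PD)
Step 2: n = 100 * (1 - 1.04 / 2.74)
Step 3: n = 100 * (1 - 0.37956)
Step 4: n = 62.0%

62.0


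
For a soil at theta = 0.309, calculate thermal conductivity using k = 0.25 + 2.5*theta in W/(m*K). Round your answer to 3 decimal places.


Step 1: k = 0.25 + 2.5 * theta
Step 2: k = 0.25 + 2.5 * 0.309
Step 3: k = 0.25 + 0.773
Step 4: k = 1.023 W/(m*K)

1.023


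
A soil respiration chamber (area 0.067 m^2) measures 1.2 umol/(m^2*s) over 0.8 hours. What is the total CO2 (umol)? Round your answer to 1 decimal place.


Step 1: Convert time to seconds: 0.8 hr * 3600 = 2880.0 s
Step 2: Total = flux * area * time_s
Step 3: Total = 1.2 * 0.067 * 2880.0
Step 4: Total = 231.6 umol

231.6


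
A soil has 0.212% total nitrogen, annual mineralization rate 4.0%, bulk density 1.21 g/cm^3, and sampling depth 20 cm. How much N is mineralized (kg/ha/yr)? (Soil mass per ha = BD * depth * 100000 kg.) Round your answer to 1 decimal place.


Step 1: Soil mass per ha = BD * depth * 100000 = 1.21 * 20 * 100000 = 2420000 kg
Step 2: Total N pool = soil mass * N%/100 = 2420000 * 0.212/100 = 5130.4 kg/ha
Step 3: N mineralized = N pool * rate%/100 = 5130.4 * 4.0/100 = 205.2 kg/ha/yr

205.2


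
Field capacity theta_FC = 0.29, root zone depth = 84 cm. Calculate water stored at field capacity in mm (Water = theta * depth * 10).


Step 1: Water (mm) = theta_FC * depth (cm) * 10
Step 2: Water = 0.29 * 84 * 10
Step 3: Water = 243.6 mm

243.6


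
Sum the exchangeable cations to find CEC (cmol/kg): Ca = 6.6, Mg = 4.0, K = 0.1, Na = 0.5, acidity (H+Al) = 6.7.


Step 1: CEC = Ca + Mg + K + Na + (H+Al)
Step 2: CEC = 6.6 + 4.0 + 0.1 + 0.5 + 6.7
Step 3: CEC = 17.9 cmol/kg

17.9


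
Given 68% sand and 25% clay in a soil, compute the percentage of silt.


Step 1: sand + silt + clay = 100%
Step 2: silt = 100 - sand - clay
Step 3: silt = 100 - 68 - 25
Step 4: silt = 7%

7


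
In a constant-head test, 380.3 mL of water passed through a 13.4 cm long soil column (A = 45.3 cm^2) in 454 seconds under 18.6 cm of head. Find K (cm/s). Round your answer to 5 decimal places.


Step 1: K = Q * L / (A * t * h)
Step 2: Numerator = 380.3 * 13.4 = 5096.02
Step 3: Denominator = 45.3 * 454 * 18.6 = 382531.32
Step 4: K = 5096.02 / 382531.32 = 0.01332 cm/s

0.01332


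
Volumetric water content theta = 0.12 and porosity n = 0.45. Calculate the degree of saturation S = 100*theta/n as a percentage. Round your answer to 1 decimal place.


Step 1: S = 100 * theta_v / n
Step 2: S = 100 * 0.12 / 0.45
Step 3: S = 26.7%

26.7


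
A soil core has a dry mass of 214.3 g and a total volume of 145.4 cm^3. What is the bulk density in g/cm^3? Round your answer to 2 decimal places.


Step 1: Identify the formula: BD = dry mass / volume
Step 2: Substitute values: BD = 214.3 / 145.4
Step 3: BD = 1.47 g/cm^3

1.47


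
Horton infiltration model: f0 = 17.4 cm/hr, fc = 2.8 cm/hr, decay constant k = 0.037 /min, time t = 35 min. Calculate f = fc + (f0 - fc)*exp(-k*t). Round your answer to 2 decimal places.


Step 1: f = fc + (f0 - fc) * exp(-k * t)
Step 2: exp(-0.037 * 35) = 0.273898
Step 3: f = 2.8 + (17.4 - 2.8) * 0.273898
Step 4: f = 2.8 + 14.6 * 0.273898
Step 5: f = 6.8 cm/hr

6.8


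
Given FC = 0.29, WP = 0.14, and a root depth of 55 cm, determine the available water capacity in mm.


Step 1: Available water = (FC - WP) * depth * 10
Step 2: AW = (0.29 - 0.14) * 55 * 10
Step 3: AW = 0.15 * 55 * 10
Step 4: AW = 82.5 mm

82.5


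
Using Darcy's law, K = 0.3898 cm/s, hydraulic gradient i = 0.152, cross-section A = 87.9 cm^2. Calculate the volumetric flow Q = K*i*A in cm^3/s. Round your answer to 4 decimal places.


Step 1: Apply Darcy's law: Q = K * i * A
Step 2: Q = 0.3898 * 0.152 * 87.9
Step 3: Q = 5.208 cm^3/s

5.208


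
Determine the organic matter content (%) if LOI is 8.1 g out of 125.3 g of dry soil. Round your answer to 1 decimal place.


Step 1: OM% = 100 * LOI / sample mass
Step 2: OM = 100 * 8.1 / 125.3
Step 3: OM = 6.5%

6.5


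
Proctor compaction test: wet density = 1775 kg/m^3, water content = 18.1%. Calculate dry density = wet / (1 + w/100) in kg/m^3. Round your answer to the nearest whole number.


Step 1: Dry density = wet density / (1 + w/100)
Step 2: Dry density = 1775 / (1 + 18.1/100)
Step 3: Dry density = 1775 / 1.181
Step 4: Dry density = 1503 kg/m^3

1503


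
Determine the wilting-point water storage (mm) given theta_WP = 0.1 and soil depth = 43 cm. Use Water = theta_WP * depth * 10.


Step 1: Water (mm) = theta_WP * depth * 10
Step 2: Water = 0.1 * 43 * 10
Step 3: Water = 43.0 mm

43.0


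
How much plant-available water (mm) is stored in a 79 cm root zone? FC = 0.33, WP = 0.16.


Step 1: Available water = (FC - WP) * depth * 10
Step 2: AW = (0.33 - 0.16) * 79 * 10
Step 3: AW = 0.17 * 79 * 10
Step 4: AW = 134.3 mm

134.3


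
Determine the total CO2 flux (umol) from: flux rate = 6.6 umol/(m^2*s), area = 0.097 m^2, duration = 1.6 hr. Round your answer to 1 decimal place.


Step 1: Convert time to seconds: 1.6 hr * 3600 = 5760.0 s
Step 2: Total = flux * area * time_s
Step 3: Total = 6.6 * 0.097 * 5760.0
Step 4: Total = 3687.6 umol

3687.6


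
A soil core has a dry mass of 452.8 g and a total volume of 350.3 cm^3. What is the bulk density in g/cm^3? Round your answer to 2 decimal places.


Step 1: Identify the formula: BD = dry mass / volume
Step 2: Substitute values: BD = 452.8 / 350.3
Step 3: BD = 1.29 g/cm^3

1.29


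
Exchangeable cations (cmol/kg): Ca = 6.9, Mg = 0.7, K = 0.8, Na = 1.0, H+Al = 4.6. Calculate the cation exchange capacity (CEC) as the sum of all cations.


Step 1: CEC = Ca + Mg + K + Na + (H+Al)
Step 2: CEC = 6.9 + 0.7 + 0.8 + 1.0 + 4.6
Step 3: CEC = 14.0 cmol/kg

14.0


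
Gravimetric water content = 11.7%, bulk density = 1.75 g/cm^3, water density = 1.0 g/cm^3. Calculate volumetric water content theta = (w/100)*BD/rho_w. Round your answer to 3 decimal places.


Step 1: theta = (w / 100) * BD / rho_w
Step 2: theta = (11.7 / 100) * 1.75 / 1.0
Step 3: theta = 0.117 * 1.75
Step 4: theta = 0.205

0.205


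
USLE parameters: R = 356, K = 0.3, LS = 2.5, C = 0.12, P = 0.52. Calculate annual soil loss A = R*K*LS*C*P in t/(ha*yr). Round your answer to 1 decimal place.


Step 1: A = R * K * LS * C * P
Step 2: R * K = 356 * 0.3 = 106.8
Step 3: (R*K) * LS = 106.8 * 2.5 = 267.0
Step 4: * C * P = 267.0 * 0.12 * 0.52 = 16.7
Step 5: A = 16.7 t/(ha*yr)

16.7


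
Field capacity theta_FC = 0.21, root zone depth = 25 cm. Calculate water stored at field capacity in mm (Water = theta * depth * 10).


Step 1: Water (mm) = theta_FC * depth (cm) * 10
Step 2: Water = 0.21 * 25 * 10
Step 3: Water = 52.5 mm

52.5


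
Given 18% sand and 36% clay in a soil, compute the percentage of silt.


Step 1: sand + silt + clay = 100%
Step 2: silt = 100 - sand - clay
Step 3: silt = 100 - 18 - 36
Step 4: silt = 46%

46


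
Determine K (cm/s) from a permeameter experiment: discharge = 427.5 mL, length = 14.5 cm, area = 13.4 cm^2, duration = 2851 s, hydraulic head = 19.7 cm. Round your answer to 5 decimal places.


Step 1: K = Q * L / (A * t * h)
Step 2: Numerator = 427.5 * 14.5 = 6198.75
Step 3: Denominator = 13.4 * 2851 * 19.7 = 752606.98
Step 4: K = 6198.75 / 752606.98 = 0.00824 cm/s

0.00824


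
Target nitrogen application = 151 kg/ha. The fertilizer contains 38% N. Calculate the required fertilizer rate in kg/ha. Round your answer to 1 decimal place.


Step 1: Fertilizer rate = target N / (N content / 100)
Step 2: Rate = 151 / (38 / 100)
Step 3: Rate = 151 / 0.38
Step 4: Rate = 397.4 kg/ha

397.4


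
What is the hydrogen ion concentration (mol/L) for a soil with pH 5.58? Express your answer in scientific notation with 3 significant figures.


Step 1: [H+] = 10^(-pH)
Step 2: [H+] = 10^(-5.58)
Step 3: [H+] = 2.63e-06 mol/L

2.63e-06


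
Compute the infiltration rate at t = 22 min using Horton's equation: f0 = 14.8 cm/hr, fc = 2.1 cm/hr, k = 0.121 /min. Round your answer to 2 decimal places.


Step 1: f = fc + (f0 - fc) * exp(-k * t)
Step 2: exp(-0.121 * 22) = 0.069808
Step 3: f = 2.1 + (14.8 - 2.1) * 0.069808
Step 4: f = 2.1 + 12.7 * 0.069808
Step 5: f = 2.99 cm/hr

2.99


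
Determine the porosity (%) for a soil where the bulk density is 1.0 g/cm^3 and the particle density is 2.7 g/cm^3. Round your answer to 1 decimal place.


Step 1: Formula: n = 100 * (1 - BD / PD)
Step 2: n = 100 * (1 - 1.0 / 2.7)
Step 3: n = 100 * (1 - 0.37037)
Step 4: n = 63.0%

63.0


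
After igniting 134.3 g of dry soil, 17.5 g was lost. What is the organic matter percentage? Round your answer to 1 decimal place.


Step 1: OM% = 100 * LOI / sample mass
Step 2: OM = 100 * 17.5 / 134.3
Step 3: OM = 13.0%

13.0


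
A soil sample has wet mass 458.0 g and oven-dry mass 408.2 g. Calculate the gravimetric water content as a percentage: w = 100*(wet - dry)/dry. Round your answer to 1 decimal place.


Step 1: Water mass = wet - dry = 458.0 - 408.2 = 49.8 g
Step 2: w = 100 * water mass / dry mass
Step 3: w = 100 * 49.8 / 408.2 = 12.2%

12.2


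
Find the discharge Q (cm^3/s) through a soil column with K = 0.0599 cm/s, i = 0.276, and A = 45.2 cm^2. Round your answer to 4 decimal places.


Step 1: Apply Darcy's law: Q = K * i * A
Step 2: Q = 0.0599 * 0.276 * 45.2
Step 3: Q = 0.7473 cm^3/s

0.7473


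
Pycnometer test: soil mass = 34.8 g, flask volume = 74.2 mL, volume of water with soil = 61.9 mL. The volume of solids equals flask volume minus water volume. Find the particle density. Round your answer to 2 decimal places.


Step 1: Volume of solids = flask volume - water volume with soil
Step 2: V_solids = 74.2 - 61.9 = 12.3 mL
Step 3: Particle density = mass / V_solids = 34.8 / 12.3 = 2.83 g/cm^3

2.83


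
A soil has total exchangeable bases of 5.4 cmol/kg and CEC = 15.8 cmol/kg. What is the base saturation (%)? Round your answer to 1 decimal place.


Step 1: BS = 100 * (sum of bases) / CEC
Step 2: BS = 100 * 5.4 / 15.8
Step 3: BS = 34.2%

34.2


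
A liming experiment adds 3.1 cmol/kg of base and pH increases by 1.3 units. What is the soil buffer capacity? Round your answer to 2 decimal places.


Step 1: BC = change in base / change in pH
Step 2: BC = 3.1 / 1.3
Step 3: BC = 2.38 cmol/(kg*pH unit)

2.38


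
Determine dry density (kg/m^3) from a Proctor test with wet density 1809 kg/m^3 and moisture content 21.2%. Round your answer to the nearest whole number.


Step 1: Dry density = wet density / (1 + w/100)
Step 2: Dry density = 1809 / (1 + 21.2/100)
Step 3: Dry density = 1809 / 1.212
Step 4: Dry density = 1493 kg/m^3

1493


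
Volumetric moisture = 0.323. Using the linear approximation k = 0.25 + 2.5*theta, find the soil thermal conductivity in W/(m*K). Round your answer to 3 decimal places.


Step 1: k = 0.25 + 2.5 * theta
Step 2: k = 0.25 + 2.5 * 0.323
Step 3: k = 0.25 + 0.808
Step 4: k = 1.058 W/(m*K)

1.058


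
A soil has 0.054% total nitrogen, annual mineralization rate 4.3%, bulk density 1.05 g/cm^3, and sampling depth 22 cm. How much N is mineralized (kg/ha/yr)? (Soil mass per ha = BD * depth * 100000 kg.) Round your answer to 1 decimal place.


Step 1: Soil mass per ha = BD * depth * 100000 = 1.05 * 22 * 100000 = 2310000 kg
Step 2: Total N pool = soil mass * N%/100 = 2310000 * 0.054/100 = 1247.4 kg/ha
Step 3: N mineralized = N pool * rate%/100 = 1247.4 * 4.3/100 = 53.6 kg/ha/yr

53.6


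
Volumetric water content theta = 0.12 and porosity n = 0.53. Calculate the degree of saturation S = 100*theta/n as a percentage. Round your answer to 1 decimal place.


Step 1: S = 100 * theta_v / n
Step 2: S = 100 * 0.12 / 0.53
Step 3: S = 22.6%

22.6


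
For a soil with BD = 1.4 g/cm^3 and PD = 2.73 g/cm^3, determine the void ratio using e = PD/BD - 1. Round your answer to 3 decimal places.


Step 1: e = PD / BD - 1
Step 2: e = 2.73 / 1.4 - 1
Step 3: e = 1.95 - 1
Step 4: e = 0.95

0.95


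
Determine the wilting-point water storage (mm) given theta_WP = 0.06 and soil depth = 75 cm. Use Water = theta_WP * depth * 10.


Step 1: Water (mm) = theta_WP * depth * 10
Step 2: Water = 0.06 * 75 * 10
Step 3: Water = 45.0 mm

45.0


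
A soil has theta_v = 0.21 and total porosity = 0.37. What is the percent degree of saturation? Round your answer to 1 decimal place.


Step 1: S = 100 * theta_v / n
Step 2: S = 100 * 0.21 / 0.37
Step 3: S = 56.8%

56.8


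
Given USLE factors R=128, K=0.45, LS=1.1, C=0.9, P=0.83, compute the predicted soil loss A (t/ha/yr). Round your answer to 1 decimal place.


Step 1: A = R * K * LS * C * P
Step 2: R * K = 128 * 0.45 = 57.6
Step 3: (R*K) * LS = 57.6 * 1.1 = 63.36
Step 4: * C * P = 63.36 * 0.9 * 0.83 = 47.3
Step 5: A = 47.3 t/(ha*yr)

47.3


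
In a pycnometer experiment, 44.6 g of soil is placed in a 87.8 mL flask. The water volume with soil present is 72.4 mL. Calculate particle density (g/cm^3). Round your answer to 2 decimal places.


Step 1: Volume of solids = flask volume - water volume with soil
Step 2: V_solids = 87.8 - 72.4 = 15.4 mL
Step 3: Particle density = mass / V_solids = 44.6 / 15.4 = 2.9 g/cm^3

2.9


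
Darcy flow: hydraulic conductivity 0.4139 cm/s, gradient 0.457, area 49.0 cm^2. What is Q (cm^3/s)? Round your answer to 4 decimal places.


Step 1: Apply Darcy's law: Q = K * i * A
Step 2: Q = 0.4139 * 0.457 * 49.0
Step 3: Q = 9.2685 cm^3/s

9.2685


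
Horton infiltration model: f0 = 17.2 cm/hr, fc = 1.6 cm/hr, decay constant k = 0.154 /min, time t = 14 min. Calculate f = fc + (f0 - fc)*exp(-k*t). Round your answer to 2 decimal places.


Step 1: f = fc + (f0 - fc) * exp(-k * t)
Step 2: exp(-0.154 * 14) = 0.115787
Step 3: f = 1.6 + (17.2 - 1.6) * 0.115787
Step 4: f = 1.6 + 15.6 * 0.115787
Step 5: f = 3.41 cm/hr

3.41


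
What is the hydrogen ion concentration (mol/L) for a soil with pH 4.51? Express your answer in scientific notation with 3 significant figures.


Step 1: [H+] = 10^(-pH)
Step 2: [H+] = 10^(-4.51)
Step 3: [H+] = 3.09e-05 mol/L

3.09e-05


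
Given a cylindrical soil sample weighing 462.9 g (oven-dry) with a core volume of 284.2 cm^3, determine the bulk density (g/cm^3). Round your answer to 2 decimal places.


Step 1: Identify the formula: BD = dry mass / volume
Step 2: Substitute values: BD = 462.9 / 284.2
Step 3: BD = 1.63 g/cm^3

1.63


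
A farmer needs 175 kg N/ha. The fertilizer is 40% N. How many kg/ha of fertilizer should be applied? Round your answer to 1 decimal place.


Step 1: Fertilizer rate = target N / (N content / 100)
Step 2: Rate = 175 / (40 / 100)
Step 3: Rate = 175 / 0.4
Step 4: Rate = 437.5 kg/ha

437.5


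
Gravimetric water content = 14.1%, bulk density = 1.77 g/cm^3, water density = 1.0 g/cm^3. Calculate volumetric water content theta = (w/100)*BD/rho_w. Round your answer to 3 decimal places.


Step 1: theta = (w / 100) * BD / rho_w
Step 2: theta = (14.1 / 100) * 1.77 / 1.0
Step 3: theta = 0.141 * 1.77
Step 4: theta = 0.25

0.25


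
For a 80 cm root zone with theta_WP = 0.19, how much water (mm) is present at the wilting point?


Step 1: Water (mm) = theta_WP * depth * 10
Step 2: Water = 0.19 * 80 * 10
Step 3: Water = 152.0 mm

152.0


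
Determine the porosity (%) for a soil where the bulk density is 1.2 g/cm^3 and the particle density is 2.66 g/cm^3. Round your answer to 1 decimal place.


Step 1: Formula: n = 100 * (1 - BD / PD)
Step 2: n = 100 * (1 - 1.2 / 2.66)
Step 3: n = 100 * (1 - 0.45113)
Step 4: n = 54.9%

54.9


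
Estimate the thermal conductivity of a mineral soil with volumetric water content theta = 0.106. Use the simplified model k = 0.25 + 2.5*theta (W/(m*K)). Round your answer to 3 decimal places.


Step 1: k = 0.25 + 2.5 * theta
Step 2: k = 0.25 + 2.5 * 0.106
Step 3: k = 0.25 + 0.265
Step 4: k = 0.515 W/(m*K)

0.515


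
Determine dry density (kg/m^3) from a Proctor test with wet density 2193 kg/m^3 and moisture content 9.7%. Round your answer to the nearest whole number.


Step 1: Dry density = wet density / (1 + w/100)
Step 2: Dry density = 2193 / (1 + 9.7/100)
Step 3: Dry density = 2193 / 1.097
Step 4: Dry density = 1999 kg/m^3

1999


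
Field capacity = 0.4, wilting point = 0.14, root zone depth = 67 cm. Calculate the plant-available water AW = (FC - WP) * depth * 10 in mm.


Step 1: Available water = (FC - WP) * depth * 10
Step 2: AW = (0.4 - 0.14) * 67 * 10
Step 3: AW = 0.26 * 67 * 10
Step 4: AW = 174.2 mm

174.2


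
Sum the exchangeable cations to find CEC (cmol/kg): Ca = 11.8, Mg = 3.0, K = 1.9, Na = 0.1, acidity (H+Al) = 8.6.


Step 1: CEC = Ca + Mg + K + Na + (H+Al)
Step 2: CEC = 11.8 + 3.0 + 1.9 + 0.1 + 8.6
Step 3: CEC = 25.4 cmol/kg

25.4


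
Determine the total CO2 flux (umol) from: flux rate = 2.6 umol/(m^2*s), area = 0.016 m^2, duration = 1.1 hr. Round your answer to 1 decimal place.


Step 1: Convert time to seconds: 1.1 hr * 3600 = 3960.0 s
Step 2: Total = flux * area * time_s
Step 3: Total = 2.6 * 0.016 * 3960.0
Step 4: Total = 164.7 umol

164.7


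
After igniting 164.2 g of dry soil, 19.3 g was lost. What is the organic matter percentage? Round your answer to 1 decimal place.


Step 1: OM% = 100 * LOI / sample mass
Step 2: OM = 100 * 19.3 / 164.2
Step 3: OM = 11.8%

11.8


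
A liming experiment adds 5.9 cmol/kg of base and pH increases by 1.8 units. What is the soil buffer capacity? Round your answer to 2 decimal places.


Step 1: BC = change in base / change in pH
Step 2: BC = 5.9 / 1.8
Step 3: BC = 3.28 cmol/(kg*pH unit)

3.28


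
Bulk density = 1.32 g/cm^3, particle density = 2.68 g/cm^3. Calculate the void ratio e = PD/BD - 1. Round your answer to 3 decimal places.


Step 1: e = PD / BD - 1
Step 2: e = 2.68 / 1.32 - 1
Step 3: e = 2.0303 - 1
Step 4: e = 1.03

1.03


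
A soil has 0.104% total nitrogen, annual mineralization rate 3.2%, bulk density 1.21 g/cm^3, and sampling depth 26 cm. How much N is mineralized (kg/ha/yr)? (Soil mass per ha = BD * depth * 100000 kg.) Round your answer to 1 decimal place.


Step 1: Soil mass per ha = BD * depth * 100000 = 1.21 * 26 * 100000 = 3146000 kg
Step 2: Total N pool = soil mass * N%/100 = 3146000 * 0.104/100 = 3271.84 kg/ha
Step 3: N mineralized = N pool * rate%/100 = 3271.84 * 3.2/100 = 104.7 kg/ha/yr

104.7


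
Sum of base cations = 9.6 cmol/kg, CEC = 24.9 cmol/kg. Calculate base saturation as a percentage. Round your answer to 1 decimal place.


Step 1: BS = 100 * (sum of bases) / CEC
Step 2: BS = 100 * 9.6 / 24.9
Step 3: BS = 38.6%

38.6


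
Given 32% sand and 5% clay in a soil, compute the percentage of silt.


Step 1: sand + silt + clay = 100%
Step 2: silt = 100 - sand - clay
Step 3: silt = 100 - 32 - 5
Step 4: silt = 63%

63


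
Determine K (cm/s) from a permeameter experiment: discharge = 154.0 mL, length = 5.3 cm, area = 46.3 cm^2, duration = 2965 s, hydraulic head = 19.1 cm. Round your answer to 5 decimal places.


Step 1: K = Q * L / (A * t * h)
Step 2: Numerator = 154.0 * 5.3 = 816.2
Step 3: Denominator = 46.3 * 2965 * 19.1 = 2622038.45
Step 4: K = 816.2 / 2622038.45 = 0.00031 cm/s

0.00031


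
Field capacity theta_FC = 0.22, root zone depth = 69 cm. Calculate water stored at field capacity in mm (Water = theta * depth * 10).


Step 1: Water (mm) = theta_FC * depth (cm) * 10
Step 2: Water = 0.22 * 69 * 10
Step 3: Water = 151.8 mm

151.8


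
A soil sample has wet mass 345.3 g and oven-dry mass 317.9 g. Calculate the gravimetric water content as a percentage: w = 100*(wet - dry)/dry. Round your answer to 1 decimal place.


Step 1: Water mass = wet - dry = 345.3 - 317.9 = 27.4 g
Step 2: w = 100 * water mass / dry mass
Step 3: w = 100 * 27.4 / 317.9 = 8.6%

8.6


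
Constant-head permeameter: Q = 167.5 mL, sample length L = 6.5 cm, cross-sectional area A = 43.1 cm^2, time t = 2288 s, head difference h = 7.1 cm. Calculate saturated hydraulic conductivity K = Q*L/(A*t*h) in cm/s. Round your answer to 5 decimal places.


Step 1: K = Q * L / (A * t * h)
Step 2: Numerator = 167.5 * 6.5 = 1088.75
Step 3: Denominator = 43.1 * 2288 * 7.1 = 700150.88
Step 4: K = 1088.75 / 700150.88 = 0.00156 cm/s

0.00156


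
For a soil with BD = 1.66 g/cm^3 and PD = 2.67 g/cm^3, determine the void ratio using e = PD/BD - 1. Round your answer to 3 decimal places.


Step 1: e = PD / BD - 1
Step 2: e = 2.67 / 1.66 - 1
Step 3: e = 1.60843 - 1
Step 4: e = 0.608

0.608
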